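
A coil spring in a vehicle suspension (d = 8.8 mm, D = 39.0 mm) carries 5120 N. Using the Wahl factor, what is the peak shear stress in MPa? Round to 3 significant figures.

1010 MPa

Spring index C = D/d = 39.0/8.8 = 4.4318
K_W = (4C−1)/(4C−4) + 0.615/C = 16.727/13.727 + 0.1388 = 1.3573
τ₀ = 8FD/(πd³) = 8·5120·39.0/(π·8.8³) = 1.59744e+06/2140.9 = 746.15 MPa
τ_max = K·τ₀ = 1.3573 × 746.15 = 1012.8 MPa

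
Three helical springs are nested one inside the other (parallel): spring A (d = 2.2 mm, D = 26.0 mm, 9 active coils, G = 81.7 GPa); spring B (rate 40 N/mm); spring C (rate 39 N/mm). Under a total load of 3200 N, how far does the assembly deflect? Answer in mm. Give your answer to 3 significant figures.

39.7 mm

k_A = Gd⁴/(8D³N_a) = (81.7×10³)(2.2⁴)/(8·26.0³·9) = 1.5124 N/mm
Parallel: k_eq = 1.5124 + 40 + 39 = 80.512 N/mm
δ = F/k_eq = 3200/80.512 = 39.745 mm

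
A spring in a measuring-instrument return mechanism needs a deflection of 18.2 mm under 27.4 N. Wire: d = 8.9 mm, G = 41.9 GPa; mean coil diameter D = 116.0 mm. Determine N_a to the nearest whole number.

Required rate k = F/δ = 27.4/18.2 = 1.5055 N/mm
N_a = Gd⁴/(8D³k) = (41.9×10³ × 8.9⁴)/(8 × 116.0³ × 1.5055)
    = 2.6289e+08 / 1.87994e+07 = 13.98 → 14 coils

14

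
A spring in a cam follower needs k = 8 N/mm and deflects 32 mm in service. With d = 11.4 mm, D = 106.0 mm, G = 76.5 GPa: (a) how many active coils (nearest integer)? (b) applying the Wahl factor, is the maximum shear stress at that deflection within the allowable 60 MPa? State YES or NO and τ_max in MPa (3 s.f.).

(a) 17 coils; (b) YES, τ_max = 53.8 MPa

N_a = Gd⁴/(8D³k) = (76.5×10³)(11.4⁴)/(8·106.0³·8) = 16.95 → N_a = 17
Actual rate k = Gd⁴/(8D³·17) = 7.9767 N/mm
Working load F = kδ = 7.9767·32 = 255.26 N
C = 106.0/11.4 = 9.2982; K_W = (4C−1)/(4C−4)+0.615/C = 1.1565
τ_max = K_W·8FD/(πd³) = 1.1565·46.506 = 53.785 MPa
τ_max ≤ 60 MPa → acceptable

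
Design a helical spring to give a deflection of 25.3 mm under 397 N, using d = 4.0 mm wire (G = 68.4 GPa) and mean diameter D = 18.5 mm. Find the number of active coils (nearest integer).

Required rate k = F/δ = 397/25.3 = 15.692 N/mm
N_a = Gd⁴/(8D³k) = (68.4×10³ × 4.0⁴)/(8 × 18.5³ × 15.692)
    = 1.75104e+07 / 794832 = 22.03 → 22 coils

22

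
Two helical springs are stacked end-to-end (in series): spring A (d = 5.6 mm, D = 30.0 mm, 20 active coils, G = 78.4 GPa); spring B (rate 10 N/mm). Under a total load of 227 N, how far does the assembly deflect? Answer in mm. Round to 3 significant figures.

k_A = Gd⁴/(8D³N_a) = (78.4×10³)(5.6⁴)/(8·30.0³·20) = 17.848 N/mm
Series: 1/k_eq = 1/17.848 + 1/10 = 0.15603; k_eq = 6.4091 N/mm
δ = F/k_eq = 227/6.4091 = 35.419 mm

35.4 mm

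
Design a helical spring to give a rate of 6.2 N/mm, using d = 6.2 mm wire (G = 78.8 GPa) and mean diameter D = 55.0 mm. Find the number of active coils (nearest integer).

N_a = Gd⁴/(8D³k) = (78.8×10³ × 6.2⁴)/(8 × 55.0³ × 6.2)
    = 1.16438e+08 / 8.2522e+06 = 14.11 → 14 coils

14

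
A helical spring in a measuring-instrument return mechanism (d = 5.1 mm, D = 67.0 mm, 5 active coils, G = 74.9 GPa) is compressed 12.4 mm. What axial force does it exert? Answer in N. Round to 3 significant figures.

k = Gd⁴/(8D³N_a) = (74.9×10³)(5.1⁴)/(8·67.0³·5) = 4.2119 N/mm
F = k·δ = 4.2119 × 12.4 = 52.228 N

52.2 N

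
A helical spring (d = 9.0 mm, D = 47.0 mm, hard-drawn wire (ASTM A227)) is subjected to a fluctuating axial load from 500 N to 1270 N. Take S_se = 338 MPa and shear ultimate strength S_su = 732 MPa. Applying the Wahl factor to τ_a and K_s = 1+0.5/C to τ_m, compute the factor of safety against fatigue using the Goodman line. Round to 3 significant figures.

C = D/d = 47.0/9.0 = 5.2222; K_W = (4C−1)/(4C−4)+0.615/C = 1.2954; K_s = 1+0.5/C = 1.0957
F_a = (F_max−F_min)/2 = 385 N; F_m = (F_max+F_min)/2 = 885 N
τ_a = K_W·8F_aD/(πd³) = 1.2954 × 63.208 = 81.879 MPa
τ_m = K_s·8F_mD/(πd³) = 1.0957 × 145.3 = 159.21 MPa
Goodman: 1/n_f = τ_a/S_se + τ_m/S_su = 81.879/338 + 159.21/732 = 0.24225 + 0.21750 = 0.45974
n_f = 1/0.45974 = 2.175

2.18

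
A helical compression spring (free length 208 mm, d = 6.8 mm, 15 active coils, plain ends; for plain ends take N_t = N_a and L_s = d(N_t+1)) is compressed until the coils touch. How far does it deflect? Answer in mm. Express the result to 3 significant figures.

N_t = 15; L_s = 6.8·16 = 108.8 mm
δ_solid = L₀ − L_s = 208 − 108.8 = 99.2 mm

99.2 mm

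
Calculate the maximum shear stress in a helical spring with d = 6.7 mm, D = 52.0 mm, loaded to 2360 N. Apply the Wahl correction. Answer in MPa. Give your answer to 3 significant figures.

Spring index C = D/d = 52.0/6.7 = 7.7612
K_W = (4C−1)/(4C−4) + 0.615/C = 30.045/27.045 + 0.0792 = 1.1902
τ₀ = 8FD/(πd³) = 8·2360·52.0/(π·6.7³) = 981760/944.87 = 1039 MPa
τ_max = K·τ₀ = 1.1902 × 1039 = 1236.6 MPa

1240 MPa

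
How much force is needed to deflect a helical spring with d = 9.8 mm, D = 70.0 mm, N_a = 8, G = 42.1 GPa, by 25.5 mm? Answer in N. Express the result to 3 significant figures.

k = Gd⁴/(8D³N_a) = (42.1×10³)(9.8⁴)/(8·70.0³·8) = 17.689 N/mm
F = k·δ = 17.689 × 25.5 = 451.08 N

451 N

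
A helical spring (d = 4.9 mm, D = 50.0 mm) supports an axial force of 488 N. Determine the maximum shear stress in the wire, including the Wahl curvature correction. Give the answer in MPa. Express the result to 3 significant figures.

603 MPa

Spring index C = D/d = 50.0/4.9 = 10.2041
K_W = (4C−1)/(4C−4) + 0.615/C = 39.816/36.816 + 0.0603 = 1.1418
τ₀ = 8FD/(πd³) = 8·488·50.0/(π·4.9³) = 195200/369.61 = 528.13 MPa
τ_max = K·τ₀ = 1.1418 × 528.13 = 603 MPa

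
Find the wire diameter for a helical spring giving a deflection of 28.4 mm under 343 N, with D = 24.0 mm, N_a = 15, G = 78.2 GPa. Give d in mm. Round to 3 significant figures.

Required rate k = F/δ = 343/28.4 = 12.077 N/mm
d = (8D³N_a·k / G)^(1/4) = (8·24.0³·15·12.077 / (78.2×10³))^0.25
  = (256.2)^0.25 = 4.0008 mm

4.00 mm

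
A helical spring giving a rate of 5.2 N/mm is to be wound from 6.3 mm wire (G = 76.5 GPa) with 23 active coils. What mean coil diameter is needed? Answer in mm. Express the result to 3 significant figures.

D = (Gd⁴/(8N_a·k))^(1/3) = (76.5×10³·6.3⁴/(8·23·5.2))^(1/3)
  = (125951)^(1/3) = 50.1265 mm

50.1 mm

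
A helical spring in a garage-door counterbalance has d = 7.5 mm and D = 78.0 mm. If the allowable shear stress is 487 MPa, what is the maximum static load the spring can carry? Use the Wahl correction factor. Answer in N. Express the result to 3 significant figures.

C = D/d = 78.0/7.5 = 10.4000
K_W = (4C−1)/(4C−4) + 0.615/C = 40.600/37.600 + 0.0591 = 1.1389
τ_max = K·8FD/(πd³) → F_max = τ_allow·πd³/(8DK)
F_max = 487·π·7.5³/(8·78.0·1.1389) = 6.4545e+05/710.69 = 908.21 N

908 N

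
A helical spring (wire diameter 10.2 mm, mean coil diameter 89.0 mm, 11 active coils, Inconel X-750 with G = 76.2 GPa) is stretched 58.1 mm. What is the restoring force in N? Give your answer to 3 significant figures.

k = Gd⁴/(8D³N_a) = (76.2×10³)(10.2⁴)/(8·89.0³·11) = 13.295 N/mm
F = k·δ = 13.295 × 58.1 = 772.47 N

772 N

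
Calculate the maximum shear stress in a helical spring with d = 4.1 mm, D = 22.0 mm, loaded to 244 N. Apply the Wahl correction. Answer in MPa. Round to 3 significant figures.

255 MPa

Spring index C = D/d = 22.0/4.1 = 5.3659
K_W = (4C−1)/(4C−4) + 0.615/C = 20.463/17.463 + 0.1146 = 1.2864
τ₀ = 8FD/(πd³) = 8·244·22.0/(π·4.1³) = 42944/216.52 = 198.34 MPa
τ_max = K·τ₀ = 1.2864 × 198.34 = 255.14 MPa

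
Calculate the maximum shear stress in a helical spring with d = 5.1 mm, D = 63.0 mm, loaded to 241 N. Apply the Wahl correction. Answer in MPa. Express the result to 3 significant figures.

325 MPa

Spring index C = D/d = 63.0/5.1 = 12.3529
K_W = (4C−1)/(4C−4) + 0.615/C = 48.412/45.412 + 0.0498 = 1.1158
τ₀ = 8FD/(πd³) = 8·241·63.0/(π·5.1³) = 121464/416.74 = 291.47 MPa
τ_max = K·τ₀ = 1.1158 × 291.47 = 325.23 MPa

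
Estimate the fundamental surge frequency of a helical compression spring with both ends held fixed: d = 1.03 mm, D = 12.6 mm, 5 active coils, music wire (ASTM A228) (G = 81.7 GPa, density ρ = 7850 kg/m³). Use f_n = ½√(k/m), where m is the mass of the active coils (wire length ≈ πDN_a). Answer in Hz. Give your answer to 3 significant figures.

471 Hz

k = Gd⁴/(8D³N_a) = (81.7×10³)(1.03⁴)/(8·12.6³·5) = 1.1492 N/mm = 1149.2 N/m
Wire length L = πDN_a = π·12.6·5 = 197.92 mm
m = ρ·(πd²/4)·L = 7850 × 0.83323×10⁻⁶ m² × 0.19792 m = 0.0012946 kg
f_n = ½√(k/m) = 0.5·√(1149.2/0.0012946) = 0.5·√(8.8772e+05) = 471.09 Hz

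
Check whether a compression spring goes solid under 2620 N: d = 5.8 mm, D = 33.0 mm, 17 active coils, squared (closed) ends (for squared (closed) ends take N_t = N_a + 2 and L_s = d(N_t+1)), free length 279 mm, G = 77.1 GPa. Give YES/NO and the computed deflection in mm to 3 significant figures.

NO, δ = 147 mm

k = Gd⁴/(8D³N_a) = (77.1×10³)(5.8⁴)/(8·33.0³·17) = 17.852 N/mm
N_t = 19; L_s = 5.8·20 = 116 mm; δ_solid = L₀ − L_s = 279 − 116 = 163 mm
δ = F/k = 2620/17.852 = 146.76 mm
δ < δ_solid → spring does not go solid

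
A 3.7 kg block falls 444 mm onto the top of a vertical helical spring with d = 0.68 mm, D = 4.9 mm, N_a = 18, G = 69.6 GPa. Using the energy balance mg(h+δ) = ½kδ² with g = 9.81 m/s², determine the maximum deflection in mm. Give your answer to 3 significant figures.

237 mm

k = Gd⁴/(8D³N_a) = (69.6×10³)(0.68⁴)/(8·4.9³·18) = 0.8784 N/mm
W = mg = 3.7 × 9.81 = 36.297 N
½kδ² − Wδ − Wh = 0 → δ = (W + √(W² + 2kWh))/k
δ = (36.297 + √(1317.5 + 28312.5))/0.8784 = (36.297 + 172.13)/0.8784 = 237.28 mm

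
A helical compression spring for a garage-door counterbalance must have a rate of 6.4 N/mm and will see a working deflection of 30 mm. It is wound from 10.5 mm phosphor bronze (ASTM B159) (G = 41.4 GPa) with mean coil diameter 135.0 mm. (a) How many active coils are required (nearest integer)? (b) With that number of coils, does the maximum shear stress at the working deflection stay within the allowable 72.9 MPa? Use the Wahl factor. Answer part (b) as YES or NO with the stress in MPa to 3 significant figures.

(a) 4 coils; (b) YES, τ_max = 63.3 MPa

N_a = Gd⁴/(8D³k) = (41.4×10³)(10.5⁴)/(8·135.0³·6.4) = 3.995 → N_a = 4
Actual rate k = Gd⁴/(8D³·4) = 6.3916 N/mm
Working load F = kδ = 6.3916·30 = 191.75 N
C = 135.0/10.5 = 12.8571; K_W = (4C−1)/(4C−4)+0.615/C = 1.1111
τ_max = K_W·8FD/(πd³) = 1.1111·56.942 = 63.268 MPa
τ_max ≤ 72.9 MPa → acceptable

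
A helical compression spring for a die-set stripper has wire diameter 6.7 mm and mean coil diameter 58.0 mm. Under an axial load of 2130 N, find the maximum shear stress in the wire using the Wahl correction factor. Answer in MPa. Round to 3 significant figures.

Spring index C = D/d = 58.0/6.7 = 8.6567
K_W = (4C−1)/(4C−4) + 0.615/C = 33.627/30.627 + 0.0710 = 1.1690
τ₀ = 8FD/(πd³) = 8·2130·58.0/(π·6.7³) = 988320/944.87 = 1046 MPa
τ_max = K·τ₀ = 1.1690 × 1046 = 1222.7 MPa

1220 MPa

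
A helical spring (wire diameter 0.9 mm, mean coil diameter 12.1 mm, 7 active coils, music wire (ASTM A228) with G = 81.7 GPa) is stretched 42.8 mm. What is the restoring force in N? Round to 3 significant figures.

k = Gd⁴/(8D³N_a) = (81.7×10³)(0.9⁴)/(8·12.1³·7) = 0.54032 N/mm
F = k·δ = 0.54032 × 42.8 = 23.126 N

23.1 N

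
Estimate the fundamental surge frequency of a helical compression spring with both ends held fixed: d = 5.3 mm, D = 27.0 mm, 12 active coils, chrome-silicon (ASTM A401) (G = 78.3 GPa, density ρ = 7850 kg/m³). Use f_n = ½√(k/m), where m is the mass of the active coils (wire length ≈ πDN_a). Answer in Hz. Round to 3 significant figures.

k = Gd⁴/(8D³N_a) = (78.3×10³)(5.3⁴)/(8·27.0³·12) = 32.697 N/mm = 32697 N/m
Wire length L = πDN_a = π·27.0·12 = 1017.9 mm
m = ρ·(πd²/4)·L = 7850 × 22.062×10⁻⁶ m² × 1.0179 m = 0.17628 kg
f_n = ½√(k/m) = 0.5·√(32697/0.17628) = 0.5·√(1.8548e+05) = 215.34 Hz

215 Hz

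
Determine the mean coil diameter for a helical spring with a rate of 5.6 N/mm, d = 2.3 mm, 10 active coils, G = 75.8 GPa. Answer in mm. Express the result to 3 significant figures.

16.8 mm

D = (Gd⁴/(8N_a·k))^(1/3) = (75.8×10³·2.3⁴/(8·10·5.6))^(1/3)
  = (4734.81)^(1/3) = 16.7919 mm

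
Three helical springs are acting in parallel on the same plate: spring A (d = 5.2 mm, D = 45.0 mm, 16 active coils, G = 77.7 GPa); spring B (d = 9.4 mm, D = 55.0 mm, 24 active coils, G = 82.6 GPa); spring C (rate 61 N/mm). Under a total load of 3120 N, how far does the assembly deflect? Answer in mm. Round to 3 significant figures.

36.3 mm

k_A = Gd⁴/(8D³N_a) = (77.7×10³)(5.2⁴)/(8·45.0³·16) = 4.8706 N/mm
k_B = Gd⁴/(8D³N_a) = (82.6×10³)(9.4⁴)/(8·55.0³·24) = 20.188 N/mm
Parallel: k_eq = 4.8706 + 20.188 + 61 = 86.059 N/mm
δ = F/k_eq = 3120/86.059 = 36.254 mm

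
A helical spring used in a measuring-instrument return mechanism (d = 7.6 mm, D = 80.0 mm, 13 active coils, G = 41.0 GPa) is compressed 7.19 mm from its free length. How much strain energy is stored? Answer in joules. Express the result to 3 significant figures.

k = Gd⁴/(8D³N_a) = (41.0×10³)(7.6⁴)/(8·80.0³·13) = 2.5688 N/mm
U = ½kδ² = 0.5 × 2.5688 × 7.19² = 66.399 N·mm = 0.066399 J

0.0664 J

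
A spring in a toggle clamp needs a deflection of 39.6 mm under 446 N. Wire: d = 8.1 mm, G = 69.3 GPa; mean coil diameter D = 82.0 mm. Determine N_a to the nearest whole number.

6

Required rate k = F/δ = 446/39.6 = 11.263 N/mm
N_a = Gd⁴/(8D³k) = (69.3×10³ × 8.1⁴)/(8 × 82.0³ × 11.263)
    = 2.98314e+08 / 4.96788e+07 = 6.005 → 6 coils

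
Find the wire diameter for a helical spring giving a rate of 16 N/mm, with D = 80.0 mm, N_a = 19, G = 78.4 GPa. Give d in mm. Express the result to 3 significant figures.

11.2 mm

d = (8D³N_a·k / G)^(1/4) = (8·80.0³·19·16 / (78.4×10³))^0.25
  = (15882)^0.25 = 11.2261 mm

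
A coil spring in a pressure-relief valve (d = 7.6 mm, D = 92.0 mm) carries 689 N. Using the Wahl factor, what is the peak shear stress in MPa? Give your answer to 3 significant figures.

Spring index C = D/d = 92.0/7.6 = 12.1053
K_W = (4C−1)/(4C−4) + 0.615/C = 47.421/44.421 + 0.0508 = 1.1183
τ₀ = 8FD/(πd³) = 8·689·92.0/(π·7.6³) = 507104/1379.1 = 367.71 MPa
τ_max = K·τ₀ = 1.1183 × 367.71 = 411.23 MPa

411 MPa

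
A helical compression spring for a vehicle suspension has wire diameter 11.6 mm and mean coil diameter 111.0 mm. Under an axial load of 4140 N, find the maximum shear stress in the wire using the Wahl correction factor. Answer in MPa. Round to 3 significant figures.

Spring index C = D/d = 111.0/11.6 = 9.5690
K_W = (4C−1)/(4C−4) + 0.615/C = 37.276/34.276 + 0.0643 = 1.1518
τ₀ = 8FD/(πd³) = 8·4140·111.0/(π·11.6³) = 3.67632e+06/4903.7 = 749.7 MPa
τ_max = K·τ₀ = 1.1518 × 749.7 = 863.5 MPa

864 MPa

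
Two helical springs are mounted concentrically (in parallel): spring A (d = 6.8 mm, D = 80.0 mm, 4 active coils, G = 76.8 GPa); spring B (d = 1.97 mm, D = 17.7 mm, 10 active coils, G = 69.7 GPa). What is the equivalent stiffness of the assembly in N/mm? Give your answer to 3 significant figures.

k_A = Gd⁴/(8D³N_a) = (76.8×10³)(6.8⁴)/(8·80.0³·4) = 10.023 N/mm
k_B = Gd⁴/(8D³N_a) = (69.7×10³)(1.97⁴)/(8·17.7³·10) = 2.3664 N/mm
Parallel: k_eq = 10.023 + 2.3664 = 12.389 N/mm

12.4 N/mm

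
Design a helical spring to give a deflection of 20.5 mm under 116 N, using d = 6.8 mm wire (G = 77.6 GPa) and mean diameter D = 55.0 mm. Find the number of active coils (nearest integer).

22

Required rate k = F/δ = 116/20.5 = 5.6585 N/mm
N_a = Gd⁴/(8D³k) = (77.6×10³ × 6.8⁴)/(8 × 55.0³ × 5.6585)
    = 1.65919e+08 / 7.53151e+06 = 22.03 → 22 coils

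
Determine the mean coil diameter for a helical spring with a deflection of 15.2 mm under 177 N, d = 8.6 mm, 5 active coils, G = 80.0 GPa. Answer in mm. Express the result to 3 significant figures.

97.9 mm

Required rate k = F/δ = 177/15.2 = 11.645 N/mm
D = (Gd⁴/(8N_a·k))^(1/3) = (80.0×10³·8.6⁴/(8·5·11.645))^(1/3)
  = (939494)^(1/3) = 97.9410 mm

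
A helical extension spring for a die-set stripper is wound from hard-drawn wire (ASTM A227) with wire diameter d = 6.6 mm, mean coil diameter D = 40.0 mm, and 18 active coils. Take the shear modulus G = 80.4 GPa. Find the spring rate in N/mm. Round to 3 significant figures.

16.6 N/mm

k = Gd⁴/(8D³N_a) = (80.4×10³ × 6.6⁴) / (8 × 40.0³ × 18)
  = 1.52557e+08 / 9.216e+06 = 16.553 N/mm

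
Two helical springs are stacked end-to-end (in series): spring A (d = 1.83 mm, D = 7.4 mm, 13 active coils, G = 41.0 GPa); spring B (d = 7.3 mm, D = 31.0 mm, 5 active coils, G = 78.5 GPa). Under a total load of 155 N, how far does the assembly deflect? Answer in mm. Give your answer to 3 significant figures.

15.0 mm

k_A = Gd⁴/(8D³N_a) = (41.0×10³)(1.83⁴)/(8·7.4³·13) = 10.911 N/mm
k_B = Gd⁴/(8D³N_a) = (78.5×10³)(7.3⁴)/(8·31.0³·5) = 187.08 N/mm
Series: 1/k_eq = 1/10.911 + 1/187.08 = 0.096997; k_eq = 10.31 N/mm
δ = F/k_eq = 155/10.31 = 15.035 mm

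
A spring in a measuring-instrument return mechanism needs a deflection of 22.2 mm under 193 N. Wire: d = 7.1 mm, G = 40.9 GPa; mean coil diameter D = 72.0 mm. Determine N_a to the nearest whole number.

4

Required rate k = F/δ = 193/22.2 = 8.6937 N/mm
N_a = Gd⁴/(8D³k) = (40.9×10³ × 7.1⁴)/(8 × 72.0³ × 8.6937)
    = 1.03934e+08 / 2.59592e+07 = 4.004 → 4 coils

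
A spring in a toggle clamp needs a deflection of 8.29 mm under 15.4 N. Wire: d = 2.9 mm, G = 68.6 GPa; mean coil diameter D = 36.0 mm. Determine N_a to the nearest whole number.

7

Required rate k = F/δ = 15.4/8.29 = 1.8577 N/mm
N_a = Gd⁴/(8D³k) = (68.6×10³ × 2.9⁴)/(8 × 36.0³ × 1.8577)
    = 4.85195e+06 / 693368 = 6.998 → 7 coils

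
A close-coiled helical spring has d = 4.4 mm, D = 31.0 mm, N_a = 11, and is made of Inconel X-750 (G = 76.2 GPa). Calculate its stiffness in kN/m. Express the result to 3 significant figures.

k = Gd⁴/(8D³N_a) = (76.2×10³ × 4.4⁴) / (8 × 31.0³ × 11)
  = 2.85605e+07 / 2.62161e+06 = 10.894 N/mm

10.9 kN/m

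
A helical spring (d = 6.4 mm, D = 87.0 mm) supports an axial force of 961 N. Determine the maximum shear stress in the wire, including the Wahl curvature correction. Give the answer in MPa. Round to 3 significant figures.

Spring index C = D/d = 87.0/6.4 = 13.5938
K_W = (4C−1)/(4C−4) + 0.615/C = 53.375/50.375 + 0.0452 = 1.1048
τ₀ = 8FD/(πd³) = 8·961·87.0/(π·6.4³) = 668856/823.55 = 812.16 MPa
τ_max = K·τ₀ = 1.1048 × 812.16 = 897.27 MPa

897 MPa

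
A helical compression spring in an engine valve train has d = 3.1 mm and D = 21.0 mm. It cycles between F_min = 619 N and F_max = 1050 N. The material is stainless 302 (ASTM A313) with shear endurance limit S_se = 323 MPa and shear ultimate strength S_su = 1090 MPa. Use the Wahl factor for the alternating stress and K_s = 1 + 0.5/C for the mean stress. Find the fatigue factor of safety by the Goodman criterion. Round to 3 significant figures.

C = D/d = 21.0/3.1 = 6.7742; K_W = (4C−1)/(4C−4)+0.615/C = 1.2207; K_s = 1+0.5/C = 1.0738
F_a = (F_max−F_min)/2 = 215.5 N; F_m = (F_max+F_min)/2 = 834.5 N
τ_a = K_W·8F_aD/(πd³) = 1.2207 × 386.83 = 472.19 MPa
τ_m = K_s·8F_mD/(πd³) = 1.0738 × 1498 = 1608.5 MPa
Goodman: 1/n_f = τ_a/S_se + τ_m/S_su = 472.19/323 + 1608.5/1090 = 1.46190 + 1.47571 = 2.9376
n_f = 1/2.9376 = 0.3404

0.340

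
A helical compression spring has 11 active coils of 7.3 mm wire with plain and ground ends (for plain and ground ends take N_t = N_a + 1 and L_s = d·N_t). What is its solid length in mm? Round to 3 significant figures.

87.6 mm

plain and ground ends: N_t = N_a + 1 = 11 + 1 = 12
L_s = d·N_t = 7.3 × 12 = 87.6 mm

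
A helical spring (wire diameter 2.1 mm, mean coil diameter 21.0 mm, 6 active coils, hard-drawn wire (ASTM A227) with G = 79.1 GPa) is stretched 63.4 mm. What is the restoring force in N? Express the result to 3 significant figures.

219 N

k = Gd⁴/(8D³N_a) = (79.1×10³)(2.1⁴)/(8·21.0³·6) = 3.4606 N/mm
F = k·δ = 3.4606 × 63.4 = 219.4 N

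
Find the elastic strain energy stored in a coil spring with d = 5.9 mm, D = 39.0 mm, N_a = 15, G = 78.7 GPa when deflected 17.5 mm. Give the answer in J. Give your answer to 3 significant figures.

k = Gd⁴/(8D³N_a) = (78.7×10³)(5.9⁴)/(8·39.0³·15) = 13.397 N/mm
U = ½kδ² = 0.5 × 13.397 × 17.5² = 2051.4 N·mm = 2.0514 J

2.05 J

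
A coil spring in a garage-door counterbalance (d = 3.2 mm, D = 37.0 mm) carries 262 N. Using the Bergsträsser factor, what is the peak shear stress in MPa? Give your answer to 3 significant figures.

840 MPa

Spring index C = D/d = 37.0/3.2 = 11.5625
K_B = (4C+2)/(4C−3) = 48.250/43.250 = 1.1156
τ₀ = 8FD/(πd³) = 8·262·37.0/(π·3.2³) = 77552/102.94 = 753.34 MPa
τ_max = K·τ₀ = 1.1156 × 753.34 = 840.44 MPa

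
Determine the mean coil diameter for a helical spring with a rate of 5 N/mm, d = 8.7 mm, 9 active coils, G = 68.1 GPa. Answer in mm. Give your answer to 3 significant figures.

D = (Gd⁴/(8N_a·k))^(1/3) = (68.1×10³·8.7⁴/(8·9·5))^(1/3)
  = (1.08373e+06)^(1/3) = 102.7166 mm

103 mm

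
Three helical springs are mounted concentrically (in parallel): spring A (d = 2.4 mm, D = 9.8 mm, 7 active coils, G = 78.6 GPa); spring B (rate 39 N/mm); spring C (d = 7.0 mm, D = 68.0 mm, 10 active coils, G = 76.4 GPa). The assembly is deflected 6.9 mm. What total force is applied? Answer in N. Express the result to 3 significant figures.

661 N

k_A = Gd⁴/(8D³N_a) = (78.6×10³)(2.4⁴)/(8·9.8³·7) = 49.477 N/mm
k_C = Gd⁴/(8D³N_a) = (76.4×10³)(7.0⁴)/(8·68.0³·10) = 7.2924 N/mm
Parallel: k_eq = 49.477 + 39 + 7.2924 = 95.769 N/mm
F = k_eq·δ = 95.769·6.9 = 660.81 N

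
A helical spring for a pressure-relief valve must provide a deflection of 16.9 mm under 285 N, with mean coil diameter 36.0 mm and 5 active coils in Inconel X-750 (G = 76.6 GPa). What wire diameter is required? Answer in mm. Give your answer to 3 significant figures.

Required rate k = F/δ = 285/16.9 = 16.864 N/mm
d = (8D³N_a·k / G)^(1/4) = (8·36.0³·5·16.864 / (76.6×10³))^0.25
  = (410.86)^0.25 = 4.5022 mm

4.50 mm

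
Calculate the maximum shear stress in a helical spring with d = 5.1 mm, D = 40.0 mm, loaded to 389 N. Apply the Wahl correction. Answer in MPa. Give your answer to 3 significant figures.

355 MPa

Spring index C = D/d = 40.0/5.1 = 7.8431
K_W = (4C−1)/(4C−4) + 0.615/C = 30.373/27.373 + 0.0784 = 1.1880
τ₀ = 8FD/(πd³) = 8·389·40.0/(π·5.1³) = 124480/416.74 = 298.7 MPa
τ_max = K·τ₀ = 1.1880 × 298.7 = 354.86 MPa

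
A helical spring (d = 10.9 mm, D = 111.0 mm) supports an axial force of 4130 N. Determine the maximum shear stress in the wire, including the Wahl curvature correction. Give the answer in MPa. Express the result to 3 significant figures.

1030 MPa

Spring index C = D/d = 111.0/10.9 = 10.1835
K_W = (4C−1)/(4C−4) + 0.615/C = 39.734/36.734 + 0.0604 = 1.1421
τ₀ = 8FD/(πd³) = 8·4130·111.0/(π·10.9³) = 3.66744e+06/4068.5 = 901.43 MPa
τ_max = K·τ₀ = 1.1421 × 901.43 = 1029.5 MPa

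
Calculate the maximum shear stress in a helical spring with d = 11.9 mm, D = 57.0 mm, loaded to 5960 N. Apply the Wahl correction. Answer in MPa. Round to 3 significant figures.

681 MPa

Spring index C = D/d = 57.0/11.9 = 4.7899
K_W = (4C−1)/(4C−4) + 0.615/C = 18.160/15.160 + 0.1284 = 1.3263
τ₀ = 8FD/(πd³) = 8·5960·57.0/(π·11.9³) = 2.71776e+06/5294.1 = 513.36 MPa
τ_max = K·τ₀ = 1.3263 × 513.36 = 680.86 MPa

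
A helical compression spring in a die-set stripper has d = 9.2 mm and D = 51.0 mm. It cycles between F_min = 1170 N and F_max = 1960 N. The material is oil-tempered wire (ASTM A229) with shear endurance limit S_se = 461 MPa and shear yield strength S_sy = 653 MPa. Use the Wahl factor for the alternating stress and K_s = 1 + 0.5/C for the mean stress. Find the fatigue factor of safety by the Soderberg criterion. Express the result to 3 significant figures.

1.62

C = D/d = 51.0/9.2 = 5.5435; K_W = (4C−1)/(4C−4)+0.615/C = 1.2760; K_s = 1+0.5/C = 1.0902
F_a = (F_max−F_min)/2 = 395 N; F_m = (F_max+F_min)/2 = 1565 N
τ_a = K_W·8F_aD/(πd³) = 1.2760 × 65.879 = 84.062 MPa
τ_m = K_s·8F_mD/(πd³) = 1.0902 × 261.01 = 284.55 MPa
Soderberg: 1/n_f = τ_a/S_se + τ_m/S_sy = 84.062/461 + 284.55/653 = 0.18235 + 0.43577 = 0.61811
n_f = 1/0.61811 = 1.618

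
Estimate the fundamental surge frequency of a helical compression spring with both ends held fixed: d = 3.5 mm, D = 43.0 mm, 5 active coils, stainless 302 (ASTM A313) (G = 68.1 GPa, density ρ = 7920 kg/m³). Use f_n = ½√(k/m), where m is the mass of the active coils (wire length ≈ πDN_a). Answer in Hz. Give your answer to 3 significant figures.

k = Gd⁴/(8D³N_a) = (68.1×10³)(3.5⁴)/(8·43.0³·5) = 3.2133 N/mm = 3213.3 N/m
Wire length L = πDN_a = π·43.0·5 = 675.44 mm
m = ρ·(πd²/4)·L = 7920 × 9.6211×10⁻⁶ m² × 0.67544 m = 0.051468 kg
f_n = ½√(k/m) = 0.5·√(3213.3/0.051468) = 0.5·√(62433) = 124.93 Hz

125 Hz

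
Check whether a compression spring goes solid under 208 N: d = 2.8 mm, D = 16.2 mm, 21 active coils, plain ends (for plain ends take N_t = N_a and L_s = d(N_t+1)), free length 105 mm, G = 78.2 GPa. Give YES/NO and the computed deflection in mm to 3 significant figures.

NO, δ = 30.9 mm

k = Gd⁴/(8D³N_a) = (78.2×10³)(2.8⁴)/(8·16.2³·21) = 6.7295 N/mm
N_t = 21; L_s = 2.8·22 = 61.6 mm; δ_solid = L₀ − L_s = 105 − 61.6 = 43.4 mm
δ = F/k = 208/6.7295 = 30.909 mm
δ < δ_solid → spring does not go solid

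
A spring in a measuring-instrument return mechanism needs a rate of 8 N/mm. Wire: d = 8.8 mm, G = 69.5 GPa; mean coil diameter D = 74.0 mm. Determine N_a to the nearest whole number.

16

N_a = Gd⁴/(8D³k) = (69.5×10³ × 8.8⁴)/(8 × 74.0³ × 8)
    = 4.16788e+08 / 2.59343e+07 = 16.07 → 16 coils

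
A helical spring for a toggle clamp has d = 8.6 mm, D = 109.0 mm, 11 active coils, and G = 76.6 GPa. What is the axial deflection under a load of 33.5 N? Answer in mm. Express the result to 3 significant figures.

k = Gd⁴/(8D³N_a) = (76.6×10³)(8.6⁴)/(8·109.0³·11) = 3.6767 N/mm
δ = F/k = 33.5 / 3.6767 = 9.1114 mm

9.11 mm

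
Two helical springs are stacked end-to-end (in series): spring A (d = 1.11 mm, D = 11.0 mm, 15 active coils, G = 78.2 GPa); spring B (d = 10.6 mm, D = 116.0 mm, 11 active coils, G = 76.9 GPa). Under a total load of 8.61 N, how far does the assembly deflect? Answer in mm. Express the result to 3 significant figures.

12.8 mm

k_A = Gd⁴/(8D³N_a) = (78.2×10³)(1.11⁴)/(8·11.0³·15) = 0.74326 N/mm
k_B = Gd⁴/(8D³N_a) = (76.9×10³)(10.6⁴)/(8·116.0³·11) = 7.0679 N/mm
Series: 1/k_eq = 1/0.74326 + 1/7.0679 = 1.4869; k_eq = 0.67253 N/mm
δ = F/k_eq = 8.61/0.67253 = 12.802 mm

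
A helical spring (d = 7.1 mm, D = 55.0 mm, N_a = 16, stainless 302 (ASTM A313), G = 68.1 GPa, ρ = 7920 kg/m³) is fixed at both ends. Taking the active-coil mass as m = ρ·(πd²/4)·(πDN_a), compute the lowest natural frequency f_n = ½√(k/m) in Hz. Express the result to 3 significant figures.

48.4 Hz

k = Gd⁴/(8D³N_a) = (68.1×10³)(7.1⁴)/(8·55.0³·16) = 8.1261 N/mm = 8126.1 N/m
Wire length L = πDN_a = π·55.0·16 = 2764.6 mm
m = ρ·(πd²/4)·L = 7920 × 39.592×10⁻⁶ m² × 2.7646 m = 0.86689 kg
f_n = ½√(k/m) = 0.5·√(8126.1/0.86689) = 0.5·√(9373.9) = 48.409 Hz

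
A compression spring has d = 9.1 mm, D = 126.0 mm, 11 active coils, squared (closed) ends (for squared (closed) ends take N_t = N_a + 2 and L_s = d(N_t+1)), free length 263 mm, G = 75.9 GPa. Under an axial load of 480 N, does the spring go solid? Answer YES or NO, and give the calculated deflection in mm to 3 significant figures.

k = Gd⁴/(8D³N_a) = (75.9×10³)(9.1⁴)/(8·126.0³·11) = 2.9567 N/mm
N_t = 13; L_s = 9.1·14 = 127.4 mm; δ_solid = L₀ − L_s = 263 − 127.4 = 135.6 mm
δ = F/k = 480/2.9567 = 162.34 mm
δ ≥ δ_solid → spring goes solid

YES, δ = 162 mm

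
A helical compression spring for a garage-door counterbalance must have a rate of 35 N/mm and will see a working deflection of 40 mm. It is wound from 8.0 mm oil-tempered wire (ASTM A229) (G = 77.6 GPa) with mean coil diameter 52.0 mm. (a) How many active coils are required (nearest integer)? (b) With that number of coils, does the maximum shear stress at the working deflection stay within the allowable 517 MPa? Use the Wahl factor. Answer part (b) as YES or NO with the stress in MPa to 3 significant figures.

(a) 8 coils; (b) YES, τ_max = 450 MPa

N_a = Gd⁴/(8D³k) = (77.6×10³)(8.0⁴)/(8·52.0³·35) = 8.073 → N_a = 8
Actual rate k = Gd⁴/(8D³·8) = 35.321 N/mm
Working load F = kδ = 35.321·40 = 1412.8 N
C = 52.0/8.0 = 6.5000; K_W = (4C−1)/(4C−4)+0.615/C = 1.2310
τ_max = K_W·8FD/(πd³) = 1.2310·365.4 = 449.8 MPa
τ_max ≤ 517 MPa → acceptable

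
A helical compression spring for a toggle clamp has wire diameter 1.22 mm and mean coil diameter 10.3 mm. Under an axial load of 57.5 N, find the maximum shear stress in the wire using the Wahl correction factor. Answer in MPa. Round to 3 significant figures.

Spring index C = D/d = 10.3/1.22 = 8.4426
K_W = (4C−1)/(4C−4) + 0.615/C = 32.770/29.770 + 0.0728 = 1.1736
τ₀ = 8FD/(πd³) = 8·57.5·10.3/(π·1.22³) = 4738/5.7047 = 830.55 MPa
τ_max = K·τ₀ = 1.1736 × 830.55 = 974.75 MPa

975 MPa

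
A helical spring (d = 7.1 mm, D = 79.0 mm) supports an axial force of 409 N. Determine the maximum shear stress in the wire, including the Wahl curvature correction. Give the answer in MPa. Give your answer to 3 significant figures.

260 MPa

Spring index C = D/d = 79.0/7.1 = 11.1268
K_W = (4C−1)/(4C−4) + 0.615/C = 43.507/40.507 + 0.0553 = 1.1293
τ₀ = 8FD/(πd³) = 8·409·79.0/(π·7.1³) = 258488/1124.4 = 229.89 MPa
τ_max = K·τ₀ = 1.1293 × 229.89 = 259.62 MPa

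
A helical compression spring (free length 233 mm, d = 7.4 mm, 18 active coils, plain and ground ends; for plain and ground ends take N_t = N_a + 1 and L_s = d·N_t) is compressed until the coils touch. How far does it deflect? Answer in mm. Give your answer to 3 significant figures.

92.4 mm

N_t = 19; L_s = 7.4·19 = 140.6 mm
δ_solid = L₀ − L_s = 233 − 140.6 = 92.4 mm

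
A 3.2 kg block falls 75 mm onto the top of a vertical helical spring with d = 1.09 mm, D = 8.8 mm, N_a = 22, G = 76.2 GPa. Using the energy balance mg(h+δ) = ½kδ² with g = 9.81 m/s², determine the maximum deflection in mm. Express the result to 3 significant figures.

115 mm

k = Gd⁴/(8D³N_a) = (76.2×10³)(1.09⁴)/(8·8.8³·22) = 0.89681 N/mm
W = mg = 3.2 × 9.81 = 31.392 N
½kδ² − Wδ − Wh = 0 → δ = (W + √(W² + 2kWh))/k
δ = (31.392 + √(985.46 + 4222.9))/0.89681 = (31.392 + 72.169)/0.89681 = 115.48 mm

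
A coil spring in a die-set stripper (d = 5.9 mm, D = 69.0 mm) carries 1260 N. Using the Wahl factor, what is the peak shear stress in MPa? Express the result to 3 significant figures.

1210 MPa

Spring index C = D/d = 69.0/5.9 = 11.6949
K_W = (4C−1)/(4C−4) + 0.615/C = 45.780/42.780 + 0.0526 = 1.1227
τ₀ = 8FD/(πd³) = 8·1260·69.0/(π·5.9³) = 695520/645.22 = 1078 MPa
τ_max = K·τ₀ = 1.1227 × 1078 = 1210.2 MPa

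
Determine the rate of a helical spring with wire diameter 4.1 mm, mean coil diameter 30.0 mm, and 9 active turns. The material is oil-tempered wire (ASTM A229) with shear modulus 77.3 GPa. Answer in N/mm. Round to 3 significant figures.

11.2 N/mm

k = Gd⁴/(8D³N_a) = (77.3×10³ × 4.1⁴) / (8 × 30.0³ × 9)
  = 2.18431e+07 / 1.944e+06 = 11.236 N/mm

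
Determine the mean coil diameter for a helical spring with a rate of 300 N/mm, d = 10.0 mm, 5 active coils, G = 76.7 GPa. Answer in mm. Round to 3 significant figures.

40.0 mm

D = (Gd⁴/(8N_a·k))^(1/3) = (76.7×10³·10.0⁴/(8·5·300))^(1/3)
  = (63916.7)^(1/3) = 39.9826 mm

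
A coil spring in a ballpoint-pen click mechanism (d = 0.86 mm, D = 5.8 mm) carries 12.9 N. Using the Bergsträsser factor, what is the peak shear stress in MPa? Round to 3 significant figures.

Spring index C = D/d = 5.8/0.86 = 6.7442
K_B = (4C+2)/(4C−3) = 28.977/23.977 = 1.2085
τ₀ = 8FD/(πd³) = 8·12.9·5.8/(π·0.86³) = 598.56/1.9982 = 299.55 MPa
τ_max = K·τ₀ = 1.2085 × 299.55 = 362.01 MPa

362 MPa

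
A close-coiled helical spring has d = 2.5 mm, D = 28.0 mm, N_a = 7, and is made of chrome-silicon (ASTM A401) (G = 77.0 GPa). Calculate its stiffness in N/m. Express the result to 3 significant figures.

k = Gd⁴/(8D³N_a) = (77.0×10³ × 2.5⁴) / (8 × 28.0³ × 7)
  = 3.00781e+06 / 1.22931e+06 = 2.4467 N/mm = 2446.7 N/m

2450 N/m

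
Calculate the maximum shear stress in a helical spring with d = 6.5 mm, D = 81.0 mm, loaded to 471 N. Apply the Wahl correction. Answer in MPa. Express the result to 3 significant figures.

Spring index C = D/d = 81.0/6.5 = 12.4615
K_W = (4C−1)/(4C−4) + 0.615/C = 48.846/45.846 + 0.0494 = 1.1148
τ₀ = 8FD/(πd³) = 8·471·81.0/(π·6.5³) = 305208/862.76 = 353.76 MPa
τ_max = K·τ₀ = 1.1148 × 353.76 = 394.36 MPa

394 MPa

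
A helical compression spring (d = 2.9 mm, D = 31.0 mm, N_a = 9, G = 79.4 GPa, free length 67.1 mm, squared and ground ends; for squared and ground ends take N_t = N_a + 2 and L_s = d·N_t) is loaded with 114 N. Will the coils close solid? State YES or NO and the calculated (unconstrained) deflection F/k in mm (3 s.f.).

YES, δ = 43.5 mm

k = Gd⁴/(8D³N_a) = (79.4×10³)(2.9⁴)/(8·31.0³·9) = 2.6182 N/mm
N_t = 11; L_s = 2.9·11 = 31.9 mm; δ_solid = L₀ − L_s = 67.1 − 31.9 = 35.2 mm
δ = F/k = 114/2.6182 = 43.542 mm
δ ≥ δ_solid → spring goes solid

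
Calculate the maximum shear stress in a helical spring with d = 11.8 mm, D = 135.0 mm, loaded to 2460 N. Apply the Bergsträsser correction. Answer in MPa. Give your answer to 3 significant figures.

575 MPa

Spring index C = D/d = 135.0/11.8 = 11.4407
K_B = (4C+2)/(4C−3) = 47.763/42.763 = 1.1169
τ₀ = 8FD/(πd³) = 8·2460·135.0/(π·11.8³) = 2.6568e+06/5161.7 = 514.71 MPa
τ_max = K·τ₀ = 1.1169 × 514.71 = 574.89 MPa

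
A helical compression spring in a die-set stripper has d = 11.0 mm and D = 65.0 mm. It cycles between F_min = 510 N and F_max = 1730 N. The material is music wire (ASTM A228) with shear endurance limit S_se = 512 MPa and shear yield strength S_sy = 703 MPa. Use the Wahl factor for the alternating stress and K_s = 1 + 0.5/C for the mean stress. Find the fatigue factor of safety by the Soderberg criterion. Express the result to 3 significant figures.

2.49

C = D/d = 65.0/11.0 = 5.9091; K_W = (4C−1)/(4C−4)+0.615/C = 1.2569; K_s = 1+0.5/C = 1.0846
F_a = (F_max−F_min)/2 = 610 N; F_m = (F_max+F_min)/2 = 1120 N
τ_a = K_W·8F_aD/(πd³) = 1.2569 × 75.859 = 95.343 MPa
τ_m = K_s·8F_mD/(πd³) = 1.0846 × 139.28 = 151.07 MPa
Soderberg: 1/n_f = τ_a/S_se + τ_m/S_sy = 95.343/512 + 151.07/703 = 0.18622 + 0.21489 = 0.40111
n_f = 1/0.40111 = 2.493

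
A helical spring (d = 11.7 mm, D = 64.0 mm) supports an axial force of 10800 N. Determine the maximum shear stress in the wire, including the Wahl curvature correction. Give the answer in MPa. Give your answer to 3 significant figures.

1410 MPa

Spring index C = D/d = 64.0/11.7 = 5.4701
K_W = (4C−1)/(4C−4) + 0.615/C = 20.880/17.880 + 0.1124 = 1.2802
τ₀ = 8FD/(πd³) = 8·10800·64.0/(π·11.7³) = 5.5296e+06/5031.6 = 1099 MPa
τ_max = K·τ₀ = 1.2802 × 1099 = 1406.9 MPa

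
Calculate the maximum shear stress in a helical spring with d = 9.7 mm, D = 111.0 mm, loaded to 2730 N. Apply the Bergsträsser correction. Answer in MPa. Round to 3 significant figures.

944 MPa

Spring index C = D/d = 111.0/9.7 = 11.4433
K_B = (4C+2)/(4C−3) = 47.773/42.773 = 1.1169
τ₀ = 8FD/(πd³) = 8·2730·111.0/(π·9.7³) = 2.42424e+06/2867.2 = 845.49 MPa
τ_max = K·τ₀ = 1.1169 × 845.49 = 944.33 MPa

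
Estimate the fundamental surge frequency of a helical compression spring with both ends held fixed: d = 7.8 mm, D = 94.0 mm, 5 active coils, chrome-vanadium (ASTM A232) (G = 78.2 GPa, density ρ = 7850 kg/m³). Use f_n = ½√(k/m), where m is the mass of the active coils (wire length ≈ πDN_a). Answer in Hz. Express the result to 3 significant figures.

62.7 Hz

k = Gd⁴/(8D³N_a) = (78.2×10³)(7.8⁴)/(8·94.0³·5) = 8.7125 N/mm = 8712.5 N/m
Wire length L = πDN_a = π·94.0·5 = 1476.5 mm
m = ρ·(πd²/4)·L = 7850 × 47.784×10⁻⁶ m² × 1.4765 m = 0.55386 kg
f_n = ½√(k/m) = 0.5·√(8712.5/0.55386) = 0.5·√(15731) = 62.711 Hz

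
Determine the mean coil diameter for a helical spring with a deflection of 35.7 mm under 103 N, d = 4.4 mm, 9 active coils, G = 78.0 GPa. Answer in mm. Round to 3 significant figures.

Required rate k = F/δ = 103/35.7 = 2.8852 N/mm
D = (Gd⁴/(8N_a·k))^(1/3) = (78.0×10³·4.4⁴/(8·9·2.8852))^(1/3)
  = (140736)^(1/3) = 52.0157 mm

52.0 mm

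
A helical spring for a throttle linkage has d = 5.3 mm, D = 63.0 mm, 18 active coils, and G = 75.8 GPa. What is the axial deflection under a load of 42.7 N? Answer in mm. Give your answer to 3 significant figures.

25.7 mm

k = Gd⁴/(8D³N_a) = (75.8×10³)(5.3⁴)/(8·63.0³·18) = 1.6611 N/mm
δ = F/k = 42.7 / 1.6611 = 25.706 mm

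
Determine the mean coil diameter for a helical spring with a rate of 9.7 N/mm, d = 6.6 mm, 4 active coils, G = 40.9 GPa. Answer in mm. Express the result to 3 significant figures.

63.0 mm

D = (Gd⁴/(8N_a·k))^(1/3) = (40.9×10³·6.6⁴/(8·4·9.7))^(1/3)
  = (250021)^(1/3) = 62.9979 mm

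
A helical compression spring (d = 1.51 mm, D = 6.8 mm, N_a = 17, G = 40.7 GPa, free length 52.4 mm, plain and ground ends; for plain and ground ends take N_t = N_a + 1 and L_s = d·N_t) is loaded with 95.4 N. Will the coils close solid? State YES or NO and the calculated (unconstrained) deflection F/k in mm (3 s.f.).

NO, δ = 19.3 mm

k = Gd⁴/(8D³N_a) = (40.7×10³)(1.51⁴)/(8·6.8³·17) = 4.9481 N/mm
N_t = 18; L_s = 1.51·18 = 27.18 mm; δ_solid = L₀ − L_s = 52.4 − 27.18 = 25.22 mm
δ = F/k = 95.4/4.9481 = 19.28 mm
δ < δ_solid → spring does not go solid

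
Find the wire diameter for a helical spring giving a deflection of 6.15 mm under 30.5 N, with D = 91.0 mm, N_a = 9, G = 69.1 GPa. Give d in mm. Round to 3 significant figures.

Required rate k = F/δ = 30.5/6.15 = 4.9593 N/mm
d = (8D³N_a·k / G)^(1/4) = (8·91.0³·9·4.9593 / (69.1×10³))^0.25
  = (3894.1)^0.25 = 7.8995 mm

7.90 mm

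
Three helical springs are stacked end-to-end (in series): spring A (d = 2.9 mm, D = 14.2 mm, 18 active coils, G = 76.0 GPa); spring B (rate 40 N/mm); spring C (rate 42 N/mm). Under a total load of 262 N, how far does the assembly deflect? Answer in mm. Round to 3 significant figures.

32.9 mm

k_A = Gd⁴/(8D³N_a) = (76.0×10³)(2.9⁴)/(8·14.2³·18) = 13.037 N/mm
Series: 1/k_eq = 1/13.037 + 1/40 + 1/42 = 0.12551; k_eq = 7.9672 N/mm
δ = F/k_eq = 262/7.9672 = 32.885 mm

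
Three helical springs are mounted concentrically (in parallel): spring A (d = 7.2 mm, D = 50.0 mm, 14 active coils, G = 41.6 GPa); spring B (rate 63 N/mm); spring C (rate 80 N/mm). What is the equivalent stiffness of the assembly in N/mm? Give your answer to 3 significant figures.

k_A = Gd⁴/(8D³N_a) = (41.6×10³)(7.2⁴)/(8·50.0³·14) = 7.9854 N/mm
Parallel: k_eq = 7.9854 + 63 + 80 = 150.99 N/mm

151 N/mm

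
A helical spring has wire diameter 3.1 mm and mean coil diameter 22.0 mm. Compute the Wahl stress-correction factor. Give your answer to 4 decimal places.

C = D/d = 22.0/3.1 = 7.0968
K_W = (4C−1)/(4C−4) + 0.615/C = 27.387/24.387 + 0.0867 = 1.2097

1.2097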